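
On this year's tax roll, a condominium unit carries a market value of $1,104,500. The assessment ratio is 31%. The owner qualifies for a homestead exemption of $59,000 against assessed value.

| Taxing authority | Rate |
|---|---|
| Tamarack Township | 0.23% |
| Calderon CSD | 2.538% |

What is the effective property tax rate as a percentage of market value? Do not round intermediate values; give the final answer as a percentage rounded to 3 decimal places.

0.710%

Assessed value = $1,104,500 × 0.31 = $342,395
Taxable value = $342,395 − $59,000 = $283,395
Tamarack Township: $283,395 × 0.0023 = $651.8085
Calderon CSD: $283,395 × 0.02538 = $7,192.5651
Total tax = $7,844.3736
Effective rate = $7,844.3736 ÷ $1,104,500 = 0.710% of market value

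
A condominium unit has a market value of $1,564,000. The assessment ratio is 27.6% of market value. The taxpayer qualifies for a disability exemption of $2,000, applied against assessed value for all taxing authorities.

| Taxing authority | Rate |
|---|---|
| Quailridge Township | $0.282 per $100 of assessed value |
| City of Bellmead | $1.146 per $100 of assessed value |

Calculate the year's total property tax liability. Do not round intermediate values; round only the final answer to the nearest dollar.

$6,136

Assessed value = $1,564,000 × 0.276 = $431,664
Taxable value = $431,664 − $2,000 = $429,664
Quailridge Township: $429,664 × 0.00282 = $1,211.65248
City of Bellmead: $429,664 × 0.01146 = $4,923.94944
Total = $1,211.65248 + $4,923.94944 = $6,135.60192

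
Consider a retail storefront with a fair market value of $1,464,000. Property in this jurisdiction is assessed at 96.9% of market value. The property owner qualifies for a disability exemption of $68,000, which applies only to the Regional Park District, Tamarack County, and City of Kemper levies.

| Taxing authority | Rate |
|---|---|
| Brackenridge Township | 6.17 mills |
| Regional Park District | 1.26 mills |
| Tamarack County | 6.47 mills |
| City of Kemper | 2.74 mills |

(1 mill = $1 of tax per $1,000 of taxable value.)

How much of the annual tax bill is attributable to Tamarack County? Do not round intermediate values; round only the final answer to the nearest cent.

Assessed value = $1,464,000 × 0.969 = $1,418,616
Tamarack County taxable value = $1,418,616 − $68,000 = $1,350,616
Tamarack County levy = $1,350,616 × 0.00647 = $8,738.48552

$8,738.49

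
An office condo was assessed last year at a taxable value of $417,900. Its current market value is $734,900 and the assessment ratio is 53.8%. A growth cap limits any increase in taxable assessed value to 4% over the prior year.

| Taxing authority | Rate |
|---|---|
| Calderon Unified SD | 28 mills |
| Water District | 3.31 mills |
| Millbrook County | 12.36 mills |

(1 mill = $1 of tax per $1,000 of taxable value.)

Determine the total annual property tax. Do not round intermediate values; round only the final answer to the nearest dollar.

$17,266

Uncapped assessed value = $734,900 × 0.538 = $395,376.2
Cap limit = $417,900 × 1.04 = $434,616
Taxable assessed value = min($395,376.2, $434,616) = $395,376.2 (cap does not bind)
Calderon Unified SD: $395,376.2 × 0.028 = $11,070.5336
Water District: $395,376.2 × 0.00331 = $1,308.695222
Millbrook County: $395,376.2 × 0.01236 = $4,886.849832
Total = $17,266.078654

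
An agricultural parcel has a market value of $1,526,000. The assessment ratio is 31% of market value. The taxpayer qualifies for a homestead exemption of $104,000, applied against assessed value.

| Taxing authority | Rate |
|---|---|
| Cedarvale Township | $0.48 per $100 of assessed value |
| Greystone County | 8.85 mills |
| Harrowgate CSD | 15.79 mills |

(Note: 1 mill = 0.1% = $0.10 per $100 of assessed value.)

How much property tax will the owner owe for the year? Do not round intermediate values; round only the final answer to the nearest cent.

Assessed value = $1,526,000 × 0.31 = $473,060
Taxable value = $473,060 − $104,000 = $369,060
Cedarvale Township: $369,060 × 0.0048 = $1,771.488
Greystone County: $369,060 × 0.00885 = $3,266.181
Harrowgate CSD: $369,060 × 0.01579 = $5,827.4574
Total = $10,865.1264

$10,865.13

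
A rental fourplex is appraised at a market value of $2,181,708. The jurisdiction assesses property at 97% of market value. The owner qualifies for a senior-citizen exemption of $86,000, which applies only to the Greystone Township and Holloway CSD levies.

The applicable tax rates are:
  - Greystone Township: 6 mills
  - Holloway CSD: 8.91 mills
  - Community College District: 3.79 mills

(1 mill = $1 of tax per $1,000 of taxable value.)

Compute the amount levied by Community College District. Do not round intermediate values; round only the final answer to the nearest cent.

Assessed value = $2,181,708 × 0.97 = $2,116,256.76
Community College District taxable value = $2,116,256.76 (exemption does not apply)
Community College District levy = $2,116,256.76 × 0.00379 = $8,020.6131204

$8,020.61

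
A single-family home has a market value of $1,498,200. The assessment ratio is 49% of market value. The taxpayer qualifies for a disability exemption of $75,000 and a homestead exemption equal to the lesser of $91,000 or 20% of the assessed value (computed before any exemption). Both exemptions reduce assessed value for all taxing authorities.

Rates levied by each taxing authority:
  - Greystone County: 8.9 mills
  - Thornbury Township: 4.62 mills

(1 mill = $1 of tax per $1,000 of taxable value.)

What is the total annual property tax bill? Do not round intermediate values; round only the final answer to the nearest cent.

Assessed value = $1,498,200 × 0.49 = $734,118
Homestead exemption = min($91,000, 20% × $734,118) = min($91,000, $146,823.6) = $91,000 (dollar cap binds)
Taxable value = $734,118 − $75,000 − $91,000 = $568,118
Greystone County: $568,118 × 0.0089 = $5,056.2502
Thornbury Township: $568,118 × 0.00462 = $2,624.70516
Total = $7,680.95536

$7,680.96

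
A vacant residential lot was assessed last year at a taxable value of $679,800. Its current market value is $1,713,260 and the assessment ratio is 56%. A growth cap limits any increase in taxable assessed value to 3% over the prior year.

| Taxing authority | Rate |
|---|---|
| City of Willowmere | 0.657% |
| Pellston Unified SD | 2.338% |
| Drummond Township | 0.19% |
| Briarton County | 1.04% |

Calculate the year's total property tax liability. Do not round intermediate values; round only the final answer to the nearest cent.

Uncapped assessed value = $1,713,260 × 0.56 = $959,425.6
Cap limit = $679,800 × 1.03 = $700,194
Taxable assessed value = min($959,425.6, $700,194) = $700,194 (cap binds)
City of Willowmere: $700,194 × 0.00657 = $4,600.27458
Pellston Unified SD: $700,194 × 0.02338 = $16,370.53572
Drummond Township: $700,194 × 0.0019 = $1,330.3686
Briarton County: $700,194 × 0.0104 = $7,282.0176
Total = $29,583.1965

$29,583.20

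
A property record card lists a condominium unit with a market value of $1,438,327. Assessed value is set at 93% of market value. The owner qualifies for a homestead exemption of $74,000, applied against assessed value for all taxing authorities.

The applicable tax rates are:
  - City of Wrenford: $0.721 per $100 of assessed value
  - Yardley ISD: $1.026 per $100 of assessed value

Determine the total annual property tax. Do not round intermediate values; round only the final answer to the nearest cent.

$22,075.86

Assessed value = $1,438,327 × 0.93 = $1,337,644.11
Taxable value = $1,337,644.11 − $74,000 = $1,263,644.11
City of Wrenford: $1,263,644.11 × 0.00721 = $9,110.8740331
Yardley ISD: $1,263,644.11 × 0.01026 = $12,964.9885686
Total = $9,110.8740331 + $12,964.9885686 = $22,075.8626017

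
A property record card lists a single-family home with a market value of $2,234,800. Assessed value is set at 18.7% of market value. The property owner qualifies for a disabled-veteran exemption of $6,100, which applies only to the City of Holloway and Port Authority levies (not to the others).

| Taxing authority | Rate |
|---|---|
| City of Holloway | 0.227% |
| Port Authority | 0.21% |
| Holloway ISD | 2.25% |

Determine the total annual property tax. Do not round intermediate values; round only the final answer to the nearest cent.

$11,202.52

Assessed value = $2,234,800 × 0.187 = $417,907.6
City of Holloway: ($417,907.6 − $6,100) × 0.00227 = $411,807.6 × 0.00227 = $934.803252
Port Authority: ($417,907.6 − $6,100) × 0.0021 = $411,807.6 × 0.0021 = $864.79596
Holloway ISD: $417,907.6 × 0.0225 = $9,402.921
Total = $11,202.520212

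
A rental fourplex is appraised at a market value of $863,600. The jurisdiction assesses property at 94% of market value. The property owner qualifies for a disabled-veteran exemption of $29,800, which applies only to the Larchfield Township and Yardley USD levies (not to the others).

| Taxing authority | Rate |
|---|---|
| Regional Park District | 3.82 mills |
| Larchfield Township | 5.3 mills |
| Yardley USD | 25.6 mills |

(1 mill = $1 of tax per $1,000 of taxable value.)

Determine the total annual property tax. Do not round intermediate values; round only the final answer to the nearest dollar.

$27,264

Assessed value = $863,600 × 0.94 = $811,784
Regional Park District: $811,784 × 0.00382 = $3,101.01488
Larchfield Township: ($811,784 − $29,800) × 0.0053 = $781,984 × 0.0053 = $4,144.5152
Yardley USD: ($811,784 − $29,800) × 0.0256 = $781,984 × 0.0256 = $20,018.7904
Total = $27,264.32048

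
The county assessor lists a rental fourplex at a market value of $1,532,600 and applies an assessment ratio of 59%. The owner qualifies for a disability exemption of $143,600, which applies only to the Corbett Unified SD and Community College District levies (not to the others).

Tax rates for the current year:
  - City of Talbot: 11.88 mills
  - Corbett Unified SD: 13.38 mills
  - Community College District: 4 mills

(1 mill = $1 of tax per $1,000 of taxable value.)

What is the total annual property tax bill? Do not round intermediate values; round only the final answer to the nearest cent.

Assessed value = $1,532,600 × 0.59 = $904,234
City of Talbot: $904,234 × 0.01188 = $10,742.29992
Corbett Unified SD: ($904,234 − $143,600) × 0.01338 = $760,634 × 0.01338 = $10,177.28292
Community College District: ($904,234 − $143,600) × 0.004 = $760,634 × 0.004 = $3,042.536
Total = $23,962.11884

$23,962.12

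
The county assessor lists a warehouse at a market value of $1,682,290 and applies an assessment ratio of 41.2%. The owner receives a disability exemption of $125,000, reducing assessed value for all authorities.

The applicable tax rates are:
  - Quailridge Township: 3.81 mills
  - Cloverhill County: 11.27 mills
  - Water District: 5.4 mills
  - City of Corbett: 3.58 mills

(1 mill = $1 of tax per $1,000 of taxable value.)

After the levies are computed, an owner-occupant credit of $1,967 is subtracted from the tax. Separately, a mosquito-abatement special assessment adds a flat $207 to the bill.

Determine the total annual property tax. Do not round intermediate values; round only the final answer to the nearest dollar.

$11,909

Assessed value = $1,682,290 × 0.412 = $693,103.48
Taxable value = $693,103.48 − $125,000 = $568,103.48
Quailridge Township: $568,103.48 × 0.00381 = $2,164.4742588
Cloverhill County: $568,103.48 × 0.01127 = $6,402.5262196
Water District: $568,103.48 × 0.0054 = $3,067.758792
City of Corbett: $568,103.48 × 0.00358 = $2,033.8104584
Levies subtotal = $13,668.5697288
After credit = $13,668.5697288 − $1,967 = $11,701.5697288
Total = $11,701.5697288 + $207 = $11,908.5697288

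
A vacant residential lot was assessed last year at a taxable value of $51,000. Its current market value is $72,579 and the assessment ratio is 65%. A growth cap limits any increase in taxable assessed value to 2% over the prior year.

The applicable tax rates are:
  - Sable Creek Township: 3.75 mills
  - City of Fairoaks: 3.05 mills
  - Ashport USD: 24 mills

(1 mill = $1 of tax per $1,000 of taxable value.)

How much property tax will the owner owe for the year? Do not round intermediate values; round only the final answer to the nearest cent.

$1,453.03

Uncapped assessed value = $72,579 × 0.65 = $47,176.35
Cap limit = $51,000 × 1.02 = $52,020
Taxable assessed value = min($47,176.35, $52,020) = $47,176.35 (cap does not bind)
Sable Creek Township: $47,176.35 × 0.00375 = $176.9113125
City of Fairoaks: $47,176.35 × 0.00305 = $143.8878675
Ashport USD: $47,176.35 × 0.024 = $1,132.2324
Total = $1,453.03158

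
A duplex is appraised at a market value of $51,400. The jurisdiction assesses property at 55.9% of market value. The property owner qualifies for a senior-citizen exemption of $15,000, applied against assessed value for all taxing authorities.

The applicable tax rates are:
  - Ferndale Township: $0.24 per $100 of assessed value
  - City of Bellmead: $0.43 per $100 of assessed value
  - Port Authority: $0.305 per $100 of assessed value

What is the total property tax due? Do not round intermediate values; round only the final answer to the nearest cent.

$133.89

Assessed value = $51,400 × 0.559 = $28,732.6
Taxable value = $28,732.6 − $15,000 = $13,732.6
Ferndale Township: $13,732.6 × 0.0024 = $32.95824
City of Bellmead: $13,732.6 × 0.0043 = $59.05018
Port Authority: $13,732.6 × 0.00305 = $41.88443
Total = $32.95824 + $59.05018 + $41.88443 = $133.89285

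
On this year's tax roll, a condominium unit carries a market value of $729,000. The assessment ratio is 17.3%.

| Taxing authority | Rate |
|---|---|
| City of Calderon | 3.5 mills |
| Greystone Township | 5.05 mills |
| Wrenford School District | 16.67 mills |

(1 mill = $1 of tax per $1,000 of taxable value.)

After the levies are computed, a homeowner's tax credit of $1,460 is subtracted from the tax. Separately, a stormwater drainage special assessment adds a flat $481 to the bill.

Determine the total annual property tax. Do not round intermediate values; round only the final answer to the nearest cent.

Assessed value = $729,000 × 0.173 = $126,117
City of Calderon: $126,117 × 0.0035 = $441.4095
Greystone Township: $126,117 × 0.00505 = $636.89085
Wrenford School District: $126,117 × 0.01667 = $2,102.37039
Levies subtotal = $3,180.67074
After credit = $3,180.67074 − $1,460 = $1,720.67074
Total = $1,720.67074 + $481 = $2,201.67074

$2,201.67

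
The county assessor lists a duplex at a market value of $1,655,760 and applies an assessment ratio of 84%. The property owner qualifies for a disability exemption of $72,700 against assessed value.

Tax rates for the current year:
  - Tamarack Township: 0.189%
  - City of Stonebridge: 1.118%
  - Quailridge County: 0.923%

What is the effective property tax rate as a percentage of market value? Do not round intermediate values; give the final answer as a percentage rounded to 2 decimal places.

Assessed value = $1,655,760 × 0.84 = $1,390,838.4
Taxable value = $1,390,838.4 − $72,700 = $1,318,138.4
Tamarack Township: $1,318,138.4 × 0.00189 = $2,491.281576
City of Stonebridge: $1,318,138.4 × 0.01118 = $14,736.787312
Quailridge County: $1,318,138.4 × 0.00923 = $12,166.417432
Total tax = $29,394.48632
Effective rate = $29,394.48632 ÷ $1,655,760 = 1.78% of market value

1.78%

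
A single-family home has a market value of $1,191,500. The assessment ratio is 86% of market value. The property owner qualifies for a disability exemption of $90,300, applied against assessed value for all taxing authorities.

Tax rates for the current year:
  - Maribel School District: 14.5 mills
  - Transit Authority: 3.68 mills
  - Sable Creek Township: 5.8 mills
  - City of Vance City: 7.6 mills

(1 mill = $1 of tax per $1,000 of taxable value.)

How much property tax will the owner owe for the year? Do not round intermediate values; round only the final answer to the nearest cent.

Assessed value = $1,191,500 × 0.86 = $1,024,690
Taxable value = $1,024,690 − $90,300 = $934,390
Maribel School District: $934,390 × 0.0145 = $13,548.655
Transit Authority: $934,390 × 0.00368 = $3,438.5552
Sable Creek Township: $934,390 × 0.0058 = $5,419.462
City of Vance City: $934,390 × 0.0076 = $7,101.364
Total = $13,548.655 + $3,438.5552 + $5,419.462 + $7,101.364 = $29,508.0362

$29,508.04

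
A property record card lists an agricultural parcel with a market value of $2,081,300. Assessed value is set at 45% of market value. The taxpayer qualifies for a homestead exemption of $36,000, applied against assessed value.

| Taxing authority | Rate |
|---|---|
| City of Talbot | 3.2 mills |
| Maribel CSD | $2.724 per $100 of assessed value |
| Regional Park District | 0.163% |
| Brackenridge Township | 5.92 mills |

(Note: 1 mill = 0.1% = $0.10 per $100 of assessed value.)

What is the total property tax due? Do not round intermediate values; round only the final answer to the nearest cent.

Assessed value = $2,081,300 × 0.45 = $936,585
Taxable value = $936,585 − $36,000 = $900,585
City of Talbot: $900,585 × 0.0032 = $2,881.872
Maribel CSD: $900,585 × 0.02724 = $24,531.9354
Regional Park District: $900,585 × 0.00163 = $1,467.95355
Brackenridge Township: $900,585 × 0.00592 = $5,331.4632
Total = $34,213.22415

$34,213.22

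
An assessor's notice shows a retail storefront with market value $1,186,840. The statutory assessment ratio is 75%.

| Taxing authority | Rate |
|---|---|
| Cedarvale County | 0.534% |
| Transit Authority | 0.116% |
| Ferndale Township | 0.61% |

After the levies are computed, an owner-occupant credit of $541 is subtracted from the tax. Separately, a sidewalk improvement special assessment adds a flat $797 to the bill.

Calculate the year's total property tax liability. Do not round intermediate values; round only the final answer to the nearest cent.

Assessed value = $1,186,840 × 0.75 = $890,130
Cedarvale County: $890,130 × 0.00534 = $4,753.2942
Transit Authority: $890,130 × 0.00116 = $1,032.5508
Ferndale Township: $890,130 × 0.0061 = $5,429.793
Levies subtotal = $11,215.638
After credit = $11,215.638 − $541 = $10,674.638
Total = $10,674.638 + $797 = $11,471.638

$11,471.64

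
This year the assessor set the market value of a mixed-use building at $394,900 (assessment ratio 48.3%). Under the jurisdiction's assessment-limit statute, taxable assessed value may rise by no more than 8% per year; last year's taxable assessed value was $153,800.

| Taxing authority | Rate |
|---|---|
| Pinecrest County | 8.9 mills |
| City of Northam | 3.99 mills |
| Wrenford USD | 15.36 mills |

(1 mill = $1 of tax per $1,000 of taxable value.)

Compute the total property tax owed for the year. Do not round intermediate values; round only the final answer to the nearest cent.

$4,692.44

Uncapped assessed value = $394,900 × 0.483 = $190,736.7
Cap limit = $153,800 × 1.08 = $166,104
Taxable assessed value = min($190,736.7, $166,104) = $166,104 (cap binds)
Pinecrest County: $166,104 × 0.0089 = $1,478.3256
City of Northam: $166,104 × 0.00399 = $662.75496
Wrenford USD: $166,104 × 0.01536 = $2,551.35744
Total = $4,692.438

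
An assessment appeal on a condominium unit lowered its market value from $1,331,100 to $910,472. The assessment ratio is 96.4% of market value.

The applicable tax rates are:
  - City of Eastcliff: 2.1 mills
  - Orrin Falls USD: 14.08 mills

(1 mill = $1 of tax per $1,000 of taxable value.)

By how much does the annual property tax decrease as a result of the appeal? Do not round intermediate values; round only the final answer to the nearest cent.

Old assessed value = $1,331,100 × 0.964 = $1,283,180.4
New assessed value = $910,472 × 0.964 = $877,695.008
Combined rate = 0.0021 + 0.01408 = 0.01618
Old tax = $1,283,180.4 × 0.01618 = $20,761.858872
New tax = $877,695.008 × 0.01618 = $14,201.10522944
Reduction = $20,761.858872 − $14,201.10522944 = $6,560.75364256

$6,560.75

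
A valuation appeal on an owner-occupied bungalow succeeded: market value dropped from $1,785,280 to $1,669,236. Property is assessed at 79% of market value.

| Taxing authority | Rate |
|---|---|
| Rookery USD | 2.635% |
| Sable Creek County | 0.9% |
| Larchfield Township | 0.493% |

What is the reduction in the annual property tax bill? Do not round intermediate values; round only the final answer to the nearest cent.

$3,692.66

Old assessed value = $1,785,280 × 0.79 = $1,410,371.2
New assessed value = $1,669,236 × 0.79 = $1,318,696.44
Combined rate = 0.02635 + 0.009 + 0.00493 = 0.04028
Old tax = $1,410,371.2 × 0.04028 = $56,809.751936
New tax = $1,318,696.44 × 0.04028 = $53,117.0926032
Reduction = $56,809.751936 − $53,117.0926032 = $3,692.6593328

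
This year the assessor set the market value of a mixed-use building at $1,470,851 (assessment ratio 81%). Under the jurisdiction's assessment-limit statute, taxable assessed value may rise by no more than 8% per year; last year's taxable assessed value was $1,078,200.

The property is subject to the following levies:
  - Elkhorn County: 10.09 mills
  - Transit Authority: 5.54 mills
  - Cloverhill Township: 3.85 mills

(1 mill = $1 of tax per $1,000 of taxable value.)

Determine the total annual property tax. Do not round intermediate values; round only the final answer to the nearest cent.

$22,683.60

Uncapped assessed value = $1,470,851 × 0.81 = $1,191,389.31
Cap limit = $1,078,200 × 1.08 = $1,164,456
Taxable assessed value = min($1,191,389.31, $1,164,456) = $1,164,456 (cap binds)
Elkhorn County: $1,164,456 × 0.01009 = $11,749.36104
Transit Authority: $1,164,456 × 0.00554 = $6,451.08624
Cloverhill Township: $1,164,456 × 0.00385 = $4,483.1556
Total = $22,683.60288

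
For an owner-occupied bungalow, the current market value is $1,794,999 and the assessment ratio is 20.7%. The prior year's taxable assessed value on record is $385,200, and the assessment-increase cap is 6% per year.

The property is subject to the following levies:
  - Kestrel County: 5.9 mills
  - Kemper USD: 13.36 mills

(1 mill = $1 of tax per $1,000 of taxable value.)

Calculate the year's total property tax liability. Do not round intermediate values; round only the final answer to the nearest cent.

Uncapped assessed value = $1,794,999 × 0.207 = $371,564.793
Cap limit = $385,200 × 1.06 = $408,312
Taxable assessed value = min($371,564.793, $408,312) = $371,564.793 (cap does not bind)
Kestrel County: $371,564.793 × 0.0059 = $2,192.2322787
Kemper USD: $371,564.793 × 0.01336 = $4,964.10563448
Total = $7,156.33791318

$7,156.34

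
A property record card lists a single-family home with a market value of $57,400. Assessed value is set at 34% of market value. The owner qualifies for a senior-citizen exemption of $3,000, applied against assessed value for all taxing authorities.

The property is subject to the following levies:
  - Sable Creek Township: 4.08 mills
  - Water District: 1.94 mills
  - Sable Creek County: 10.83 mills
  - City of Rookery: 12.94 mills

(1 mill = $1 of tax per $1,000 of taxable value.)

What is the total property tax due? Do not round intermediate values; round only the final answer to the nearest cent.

$492.01

Assessed value = $57,400 × 0.34 = $19,516
Taxable value = $19,516 − $3,000 = $16,516
Sable Creek Township: $16,516 × 0.00408 = $67.38528
Water District: $16,516 × 0.00194 = $32.04104
Sable Creek County: $16,516 × 0.01083 = $178.86828
City of Rookery: $16,516 × 0.01294 = $213.71704
Total = $67.38528 + $32.04104 + $178.86828 + $213.71704 = $492.01164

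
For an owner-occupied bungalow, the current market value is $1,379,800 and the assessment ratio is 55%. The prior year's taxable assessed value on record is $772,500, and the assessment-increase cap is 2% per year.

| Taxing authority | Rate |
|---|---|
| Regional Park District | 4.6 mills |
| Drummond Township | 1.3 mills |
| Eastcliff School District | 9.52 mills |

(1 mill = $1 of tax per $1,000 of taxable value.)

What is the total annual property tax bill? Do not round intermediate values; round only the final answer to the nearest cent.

Uncapped assessed value = $1,379,800 × 0.55 = $758,890
Cap limit = $772,500 × 1.02 = $787,950
Taxable assessed value = min($758,890, $787,950) = $758,890 (cap does not bind)
Regional Park District: $758,890 × 0.0046 = $3,490.894
Drummond Township: $758,890 × 0.0013 = $986.557
Eastcliff School District: $758,890 × 0.00952 = $7,224.6328
Total = $11,702.0838

$11,702.08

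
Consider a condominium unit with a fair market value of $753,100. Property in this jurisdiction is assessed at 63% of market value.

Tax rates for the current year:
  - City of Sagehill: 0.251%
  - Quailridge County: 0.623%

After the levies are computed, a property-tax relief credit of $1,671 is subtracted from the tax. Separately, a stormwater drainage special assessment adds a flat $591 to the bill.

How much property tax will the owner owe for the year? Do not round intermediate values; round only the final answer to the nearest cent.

$3,066.72

Assessed value = $753,100 × 0.63 = $474,453
City of Sagehill: $474,453 × 0.00251 = $1,190.87703
Quailridge County: $474,453 × 0.00623 = $2,955.84219
Levies subtotal = $4,146.71922
After credit = $4,146.71922 − $1,671 = $2,475.71922
Total = $2,475.71922 + $591 = $3,066.71922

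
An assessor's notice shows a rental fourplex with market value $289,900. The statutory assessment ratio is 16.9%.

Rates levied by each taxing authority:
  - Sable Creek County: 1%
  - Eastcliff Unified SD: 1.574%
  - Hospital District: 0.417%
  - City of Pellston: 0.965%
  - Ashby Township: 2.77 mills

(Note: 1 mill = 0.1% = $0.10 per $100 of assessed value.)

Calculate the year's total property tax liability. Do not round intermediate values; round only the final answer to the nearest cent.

Assessed value = $289,900 × 0.169 = $48,993.1
Sable Creek County: $48,993.1 × 0.01 = $489.931
Eastcliff Unified SD: $48,993.1 × 0.01574 = $771.151394
Hospital District: $48,993.1 × 0.00417 = $204.301227
City of Pellston: $48,993.1 × 0.00965 = $472.783415
Ashby Township: $48,993.1 × 0.00277 = $135.710887
Total = $2,073.877923

$2,073.88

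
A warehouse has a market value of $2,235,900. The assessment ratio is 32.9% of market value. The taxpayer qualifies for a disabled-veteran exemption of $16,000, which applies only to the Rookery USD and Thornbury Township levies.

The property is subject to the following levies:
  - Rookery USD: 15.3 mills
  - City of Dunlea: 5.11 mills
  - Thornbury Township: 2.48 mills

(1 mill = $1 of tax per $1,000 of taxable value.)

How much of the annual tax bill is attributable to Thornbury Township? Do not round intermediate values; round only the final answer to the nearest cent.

Assessed value = $2,235,900 × 0.329 = $735,611.1
Thornbury Township taxable value = $735,611.1 − $16,000 = $719,611.1
Thornbury Township levy = $719,611.1 × 0.00248 = $1,784.635528

$1,784.64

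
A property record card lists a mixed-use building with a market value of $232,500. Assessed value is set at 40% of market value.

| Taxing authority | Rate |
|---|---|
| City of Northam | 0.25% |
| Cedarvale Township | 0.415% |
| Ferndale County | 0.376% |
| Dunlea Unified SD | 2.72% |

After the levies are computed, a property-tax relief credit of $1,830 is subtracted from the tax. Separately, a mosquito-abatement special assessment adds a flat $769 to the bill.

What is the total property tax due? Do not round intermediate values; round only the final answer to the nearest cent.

$2,436.73

Assessed value = $232,500 × 0.4 = $93,000
City of Northam: $93,000 × 0.0025 = $232.5
Cedarvale Township: $93,000 × 0.00415 = $385.95
Ferndale County: $93,000 × 0.00376 = $349.68
Dunlea Unified SD: $93,000 × 0.0272 = $2,529.6
Levies subtotal = $3,497.73
After credit = $3,497.73 − $1,830 = $1,667.73
Total = $1,667.73 + $769 = $2,436.73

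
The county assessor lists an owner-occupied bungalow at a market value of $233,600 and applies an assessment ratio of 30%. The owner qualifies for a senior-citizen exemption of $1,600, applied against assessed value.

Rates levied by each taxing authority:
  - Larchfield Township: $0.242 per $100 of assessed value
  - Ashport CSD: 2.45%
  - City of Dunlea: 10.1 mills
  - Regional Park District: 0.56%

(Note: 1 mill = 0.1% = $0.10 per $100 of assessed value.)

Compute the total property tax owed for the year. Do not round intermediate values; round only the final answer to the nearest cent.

$2,918.62

Assessed value = $233,600 × 0.3 = $70,080
Taxable value = $70,080 − $1,600 = $68,480
Larchfield Township: $68,480 × 0.00242 = $165.7216
Ashport CSD: $68,480 × 0.0245 = $1,677.76
City of Dunlea: $68,480 × 0.0101 = $691.648
Regional Park District: $68,480 × 0.0056 = $383.488
Total = $2,918.6176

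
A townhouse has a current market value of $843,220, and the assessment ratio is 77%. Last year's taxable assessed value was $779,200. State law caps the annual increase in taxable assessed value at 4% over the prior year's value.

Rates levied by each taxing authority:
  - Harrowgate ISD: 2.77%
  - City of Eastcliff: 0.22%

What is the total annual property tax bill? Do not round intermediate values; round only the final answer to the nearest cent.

$19,413.45

Uncapped assessed value = $843,220 × 0.77 = $649,279.4
Cap limit = $779,200 × 1.04 = $810,368
Taxable assessed value = min($649,279.4, $810,368) = $649,279.4 (cap does not bind)
Harrowgate ISD: $649,279.4 × 0.0277 = $17,985.03938
City of Eastcliff: $649,279.4 × 0.0022 = $1,428.41468
Total = $19,413.45406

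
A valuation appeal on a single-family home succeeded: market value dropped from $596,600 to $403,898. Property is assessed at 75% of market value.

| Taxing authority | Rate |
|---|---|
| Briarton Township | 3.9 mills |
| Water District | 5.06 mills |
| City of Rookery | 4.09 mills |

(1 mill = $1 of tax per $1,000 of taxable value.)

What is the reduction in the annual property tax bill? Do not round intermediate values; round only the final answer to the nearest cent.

Old assessed value = $596,600 × 0.75 = $447,450
New assessed value = $403,898 × 0.75 = $302,923.5
Combined rate = 0.0039 + 0.00506 + 0.00409 = 0.01305
Old tax = $447,450 × 0.01305 = $5,839.2225
New tax = $302,923.5 × 0.01305 = $3,953.151675
Reduction = $5,839.2225 − $3,953.151675 = $1,886.070825

$1,886.07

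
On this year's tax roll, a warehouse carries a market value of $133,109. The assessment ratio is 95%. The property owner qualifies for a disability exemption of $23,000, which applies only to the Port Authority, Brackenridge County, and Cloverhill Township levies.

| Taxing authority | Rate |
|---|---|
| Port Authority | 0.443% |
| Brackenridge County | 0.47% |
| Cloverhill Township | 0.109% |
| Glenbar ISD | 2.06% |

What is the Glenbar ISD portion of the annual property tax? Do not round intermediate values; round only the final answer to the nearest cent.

Assessed value = $133,109 × 0.95 = $126,453.55
Glenbar ISD taxable value = $126,453.55 (exemption does not apply)
Glenbar ISD levy = $126,453.55 × 0.0206 = $2,604.94313

$2,604.94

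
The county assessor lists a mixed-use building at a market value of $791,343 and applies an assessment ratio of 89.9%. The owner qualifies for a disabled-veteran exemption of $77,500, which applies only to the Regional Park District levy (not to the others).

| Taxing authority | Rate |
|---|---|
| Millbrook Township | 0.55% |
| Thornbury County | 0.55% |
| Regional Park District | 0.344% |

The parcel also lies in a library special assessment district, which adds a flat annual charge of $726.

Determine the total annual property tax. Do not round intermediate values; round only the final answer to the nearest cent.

$10,732.27

Assessed value = $791,343 × 0.899 = $711,417.357
Millbrook Township: $711,417.357 × 0.0055 = $3,912.7954635
Thornbury County: $711,417.357 × 0.0055 = $3,912.7954635
Regional Park District: ($711,417.357 − $77,500) × 0.00344 = $633,917.357 × 0.00344 = $2,180.67570808
Levies subtotal = $10,006.26663508
Total = $10,006.26663508 + $726 = $10,732.26663508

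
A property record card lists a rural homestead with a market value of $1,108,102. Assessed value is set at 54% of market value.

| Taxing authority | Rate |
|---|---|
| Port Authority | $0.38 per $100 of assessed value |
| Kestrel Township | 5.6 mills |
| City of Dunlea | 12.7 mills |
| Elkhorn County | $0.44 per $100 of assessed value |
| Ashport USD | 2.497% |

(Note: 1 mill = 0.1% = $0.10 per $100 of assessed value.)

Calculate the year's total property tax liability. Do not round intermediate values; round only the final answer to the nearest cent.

$30,798.37

Assessed value = $1,108,102 × 0.54 = $598,375.08
Port Authority: $598,375.08 × 0.0038 = $2,273.825304
Kestrel Township: $598,375.08 × 0.0056 = $3,350.900448
City of Dunlea: $598,375.08 × 0.0127 = $7,599.363516
Elkhorn County: $598,375.08 × 0.0044 = $2,632.850352
Ashport USD: $598,375.08 × 0.02497 = $14,941.4257476
Total = $30,798.3653676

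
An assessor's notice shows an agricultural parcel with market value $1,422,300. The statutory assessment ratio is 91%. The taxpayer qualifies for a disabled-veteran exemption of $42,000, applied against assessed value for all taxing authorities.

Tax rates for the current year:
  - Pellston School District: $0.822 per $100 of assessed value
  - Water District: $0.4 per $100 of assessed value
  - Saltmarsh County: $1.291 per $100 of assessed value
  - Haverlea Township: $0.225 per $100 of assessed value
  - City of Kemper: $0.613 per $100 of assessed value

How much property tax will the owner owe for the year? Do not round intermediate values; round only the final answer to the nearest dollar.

$41,964

Assessed value = $1,422,300 × 0.91 = $1,294,293
Taxable value = $1,294,293 − $42,000 = $1,252,293
Pellston School District: $1,252,293 × 0.00822 = $10,293.84846
Water District: $1,252,293 × 0.004 = $5,009.172
Saltmarsh County: $1,252,293 × 0.01291 = $16,167.10263
Haverlea Township: $1,252,293 × 0.00225 = $2,817.65925
City of Kemper: $1,252,293 × 0.00613 = $7,676.55609
Total = $10,293.84846 + $5,009.172 + $16,167.10263 + $2,817.65925 + $7,676.55609 = $41,964.33843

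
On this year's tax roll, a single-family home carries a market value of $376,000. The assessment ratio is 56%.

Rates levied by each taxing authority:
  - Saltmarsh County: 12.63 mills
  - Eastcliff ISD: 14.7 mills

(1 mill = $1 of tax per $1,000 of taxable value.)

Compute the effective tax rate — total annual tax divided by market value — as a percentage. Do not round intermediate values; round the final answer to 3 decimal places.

1.530%

Assessed value = $376,000 × 0.56 = $210,560
Saltmarsh County: $210,560 × 0.01263 = $2,659.3728
Eastcliff ISD: $210,560 × 0.0147 = $3,095.232
Total tax = $5,754.6048
Effective rate = $5,754.6048 ÷ $376,000 = 1.530% of market value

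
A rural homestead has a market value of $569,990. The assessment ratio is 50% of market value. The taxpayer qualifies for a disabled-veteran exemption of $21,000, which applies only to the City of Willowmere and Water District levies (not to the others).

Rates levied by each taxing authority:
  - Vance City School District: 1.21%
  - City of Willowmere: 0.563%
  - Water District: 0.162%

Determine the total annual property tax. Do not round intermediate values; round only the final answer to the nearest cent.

$5,362.40

Assessed value = $569,990 × 0.5 = $284,995
Vance City School District: $284,995 × 0.0121 = $3,448.4395
City of Willowmere: ($284,995 − $21,000) × 0.00563 = $263,995 × 0.00563 = $1,486.29185
Water District: ($284,995 − $21,000) × 0.00162 = $263,995 × 0.00162 = $427.6719
Total = $5,362.40325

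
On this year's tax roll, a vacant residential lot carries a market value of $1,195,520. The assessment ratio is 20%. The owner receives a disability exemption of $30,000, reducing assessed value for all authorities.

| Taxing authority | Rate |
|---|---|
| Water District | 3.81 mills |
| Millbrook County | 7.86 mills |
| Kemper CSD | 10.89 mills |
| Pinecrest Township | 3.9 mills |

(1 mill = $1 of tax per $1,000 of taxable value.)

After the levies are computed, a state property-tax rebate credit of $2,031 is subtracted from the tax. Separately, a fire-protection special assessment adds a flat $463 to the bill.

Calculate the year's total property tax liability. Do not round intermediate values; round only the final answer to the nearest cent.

$3,964.89

Assessed value = $1,195,520 × 0.2 = $239,104
Taxable value = $239,104 − $30,000 = $209,104
Water District: $209,104 × 0.00381 = $796.68624
Millbrook County: $209,104 × 0.00786 = $1,643.55744
Kemper CSD: $209,104 × 0.01089 = $2,277.14256
Pinecrest Township: $209,104 × 0.0039 = $815.5056
Levies subtotal = $5,532.89184
After credit = $5,532.89184 − $2,031 = $3,501.89184
Total = $3,501.89184 + $463 = $3,964.89184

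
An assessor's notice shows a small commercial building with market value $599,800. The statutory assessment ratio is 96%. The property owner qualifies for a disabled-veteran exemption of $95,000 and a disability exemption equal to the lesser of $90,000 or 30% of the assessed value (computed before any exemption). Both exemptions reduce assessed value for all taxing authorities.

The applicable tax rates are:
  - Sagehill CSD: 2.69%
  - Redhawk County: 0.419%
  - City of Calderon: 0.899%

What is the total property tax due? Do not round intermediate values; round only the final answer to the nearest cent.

Assessed value = $599,800 × 0.96 = $575,808
Disability exemption = min($90,000, 30% × $575,808) = min($90,000, $172,742.4) = $90,000 (dollar cap binds)
Taxable value = $575,808 − $95,000 − $90,000 = $390,808
Sagehill CSD: $390,808 × 0.0269 = $10,512.7352
Redhawk County: $390,808 × 0.00419 = $1,637.48552
City of Calderon: $390,808 × 0.00899 = $3,513.36392
Total = $15,663.58464

$15,663.58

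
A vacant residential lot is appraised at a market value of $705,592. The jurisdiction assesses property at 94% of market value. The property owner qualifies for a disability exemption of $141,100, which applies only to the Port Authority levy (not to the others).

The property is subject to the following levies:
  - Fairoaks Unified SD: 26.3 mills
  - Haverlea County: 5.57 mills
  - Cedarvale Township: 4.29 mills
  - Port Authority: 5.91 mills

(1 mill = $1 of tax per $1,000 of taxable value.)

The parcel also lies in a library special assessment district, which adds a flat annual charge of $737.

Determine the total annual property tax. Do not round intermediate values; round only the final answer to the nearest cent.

$27,806.30

Assessed value = $705,592 × 0.94 = $663,256.48
Fairoaks Unified SD: $663,256.48 × 0.0263 = $17,443.645424
Haverlea County: $663,256.48 × 0.00557 = $3,694.3385936
Cedarvale Township: $663,256.48 × 0.00429 = $2,845.3702992
Port Authority: ($663,256.48 − $141,100) × 0.00591 = $522,156.48 × 0.00591 = $3,085.9447968
Levies subtotal = $27,069.2991136
Total = $27,069.2991136 + $737 = $27,806.2991136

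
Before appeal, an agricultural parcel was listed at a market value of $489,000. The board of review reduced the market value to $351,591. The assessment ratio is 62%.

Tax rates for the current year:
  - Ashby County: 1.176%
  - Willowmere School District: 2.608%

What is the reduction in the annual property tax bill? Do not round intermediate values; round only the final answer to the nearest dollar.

Old assessed value = $489,000 × 0.62 = $303,180
New assessed value = $351,591 × 0.62 = $217,986.42
Combined rate = 0.01176 + 0.02608 = 0.03784
Old tax = $303,180 × 0.03784 = $11,472.3312
New tax = $217,986.42 × 0.03784 = $8,248.6061328
Reduction = $11,472.3312 − $8,248.6061328 = $3,223.7250672

$3,224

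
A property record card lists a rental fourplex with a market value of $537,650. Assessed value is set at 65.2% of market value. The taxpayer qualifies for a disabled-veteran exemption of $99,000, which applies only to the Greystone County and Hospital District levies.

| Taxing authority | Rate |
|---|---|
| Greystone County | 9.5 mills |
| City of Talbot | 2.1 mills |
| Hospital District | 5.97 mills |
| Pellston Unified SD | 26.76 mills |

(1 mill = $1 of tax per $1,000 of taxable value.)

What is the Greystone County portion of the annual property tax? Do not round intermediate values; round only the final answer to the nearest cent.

$2,389.70

Assessed value = $537,650 × 0.652 = $350,547.8
Greystone County taxable value = $350,547.8 − $99,000 = $251,547.8
Greystone County levy = $251,547.8 × 0.0095 = $2,389.7041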